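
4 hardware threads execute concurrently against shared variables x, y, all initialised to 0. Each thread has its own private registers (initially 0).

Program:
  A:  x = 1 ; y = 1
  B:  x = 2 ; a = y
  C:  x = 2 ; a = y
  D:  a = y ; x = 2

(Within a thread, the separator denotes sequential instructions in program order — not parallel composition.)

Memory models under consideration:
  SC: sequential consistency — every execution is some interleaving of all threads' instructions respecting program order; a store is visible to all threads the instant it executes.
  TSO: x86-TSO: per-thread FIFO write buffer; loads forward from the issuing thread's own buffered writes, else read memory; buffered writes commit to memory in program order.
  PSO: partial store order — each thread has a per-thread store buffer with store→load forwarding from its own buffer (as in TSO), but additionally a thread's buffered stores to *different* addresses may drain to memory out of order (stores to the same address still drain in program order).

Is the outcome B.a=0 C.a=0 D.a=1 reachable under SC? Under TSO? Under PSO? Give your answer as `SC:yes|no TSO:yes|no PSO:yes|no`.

outcome vector order: (B.a,C.a,D.a)
SC (8): (0,0,0) (0,0,1) (0,1,0) (0,1,1) (1,0,0) (1,0,1) (1,1,0) (1,1,1)
TSO (8): (0,0,0) (0,0,1) (0,1,0) (0,1,1) (1,0,0) (1,0,1) (1,1,0) (1,1,1)
PSO (8): (0,0,0) (0,0,1) (0,1,0) (0,1,1) (1,0,0) (1,0,1) (1,1,0) (1,1,1)
target (0,0,1) ∈ {SC,TSO,PSO}

SC:yes TSO:yes PSO:yes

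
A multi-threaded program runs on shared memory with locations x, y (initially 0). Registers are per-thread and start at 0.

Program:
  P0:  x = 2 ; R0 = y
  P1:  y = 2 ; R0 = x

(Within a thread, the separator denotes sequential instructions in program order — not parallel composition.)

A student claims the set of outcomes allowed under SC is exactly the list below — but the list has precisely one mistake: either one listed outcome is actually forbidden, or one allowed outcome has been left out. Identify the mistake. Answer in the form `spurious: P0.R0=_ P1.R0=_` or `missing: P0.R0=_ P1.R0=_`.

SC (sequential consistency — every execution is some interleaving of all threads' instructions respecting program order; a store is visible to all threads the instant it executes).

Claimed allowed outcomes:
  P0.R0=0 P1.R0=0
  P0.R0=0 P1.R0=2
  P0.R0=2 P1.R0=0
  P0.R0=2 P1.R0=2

spurious: P0.R0=0 P1.R0=0

outcome vector order: (P0.R0,P1.R0)
under SC → 0/2; 2/0; 2/2
claimed∖SC = {0/0}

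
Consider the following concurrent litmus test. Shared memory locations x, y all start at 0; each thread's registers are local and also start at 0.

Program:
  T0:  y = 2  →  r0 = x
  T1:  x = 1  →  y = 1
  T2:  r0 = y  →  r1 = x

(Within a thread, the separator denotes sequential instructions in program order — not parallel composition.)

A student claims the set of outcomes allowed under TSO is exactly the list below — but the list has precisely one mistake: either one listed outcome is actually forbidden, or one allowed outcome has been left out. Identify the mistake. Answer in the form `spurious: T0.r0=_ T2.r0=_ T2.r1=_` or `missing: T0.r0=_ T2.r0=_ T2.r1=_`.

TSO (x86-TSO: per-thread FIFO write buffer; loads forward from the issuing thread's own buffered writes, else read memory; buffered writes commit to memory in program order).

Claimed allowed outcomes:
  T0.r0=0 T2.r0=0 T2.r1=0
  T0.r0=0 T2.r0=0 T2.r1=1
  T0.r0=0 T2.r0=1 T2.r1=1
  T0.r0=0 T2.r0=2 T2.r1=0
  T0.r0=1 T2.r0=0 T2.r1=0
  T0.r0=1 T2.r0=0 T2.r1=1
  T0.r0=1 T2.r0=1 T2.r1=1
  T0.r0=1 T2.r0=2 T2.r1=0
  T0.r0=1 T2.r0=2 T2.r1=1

outcome vector order: (T0.r0,T2.r0,T2.r1)
TSO (10): 0/0/0, 0/0/1, 0/1/1, 0/2/0, 0/2/1, 1/0/0, 1/0/1, 1/1/1, 1/2/0, 1/2/1
TSO∖claimed = {0/2/1}

missing: T0.r0=0 T2.r0=2 T2.r1=1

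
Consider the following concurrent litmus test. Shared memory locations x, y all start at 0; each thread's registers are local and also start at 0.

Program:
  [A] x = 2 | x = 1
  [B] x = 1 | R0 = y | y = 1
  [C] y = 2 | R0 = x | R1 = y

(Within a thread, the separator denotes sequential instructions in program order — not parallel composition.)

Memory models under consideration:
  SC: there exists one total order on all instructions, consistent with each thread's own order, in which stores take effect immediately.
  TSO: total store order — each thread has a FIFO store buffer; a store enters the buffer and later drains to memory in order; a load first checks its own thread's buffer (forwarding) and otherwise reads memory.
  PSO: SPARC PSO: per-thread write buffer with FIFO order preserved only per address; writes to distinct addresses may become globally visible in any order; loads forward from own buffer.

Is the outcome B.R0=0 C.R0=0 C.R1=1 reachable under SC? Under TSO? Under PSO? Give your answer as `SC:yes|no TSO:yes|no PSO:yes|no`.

SC:no TSO:yes PSO:yes

outcome vector order: (B.R0,C.R0,C.R1)
SC: 10 outcomes — {<0 1 1> <0 1 2> <0 2 1> <0 2 2> <2 0 1> <2 0 2> <2 1 1> <2 1 2> <2 2 1> <2 2 2>}
TSO: 12 outcomes — {<0 0 1> <0 0 2> <0 1 1> <0 1 2> <0 2 1> <0 2 2> <2 0 1> <2 0 2> <2 1 1> <2 1 2> <2 2 1> <2 2 2>}
PSO: 12 outcomes — {<0 0 1> <0 0 2> <0 1 1> <0 1 2> <0 2 1> <0 2 2> <2 0 1> <2 0 2> <2 1 1> <2 1 2> <2 2 1> <2 2 2>}
target <0 0 1> ∈ {TSO,PSO}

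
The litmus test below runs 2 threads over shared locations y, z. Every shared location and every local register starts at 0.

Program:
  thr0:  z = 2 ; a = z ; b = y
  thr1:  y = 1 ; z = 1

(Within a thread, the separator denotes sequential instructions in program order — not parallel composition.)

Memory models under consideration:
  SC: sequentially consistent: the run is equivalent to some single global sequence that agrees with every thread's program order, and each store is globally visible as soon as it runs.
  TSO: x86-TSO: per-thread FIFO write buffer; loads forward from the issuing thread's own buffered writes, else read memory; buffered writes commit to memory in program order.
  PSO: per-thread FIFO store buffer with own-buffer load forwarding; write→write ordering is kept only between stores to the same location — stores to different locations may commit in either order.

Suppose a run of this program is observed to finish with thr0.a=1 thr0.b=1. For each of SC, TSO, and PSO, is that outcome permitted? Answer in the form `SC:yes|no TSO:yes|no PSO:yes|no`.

outcome vector order: (thr0.a,thr0.b)
SC (3): 1/1, 2/0, 2/1
TSO (3): 1/1, 2/0, 2/1
PSO (4): 1/0, 1/1, 2/0, 2/1
target 1/1 ∈ {SC,TSO,PSO}

SC:yes TSO:yes PSO:yes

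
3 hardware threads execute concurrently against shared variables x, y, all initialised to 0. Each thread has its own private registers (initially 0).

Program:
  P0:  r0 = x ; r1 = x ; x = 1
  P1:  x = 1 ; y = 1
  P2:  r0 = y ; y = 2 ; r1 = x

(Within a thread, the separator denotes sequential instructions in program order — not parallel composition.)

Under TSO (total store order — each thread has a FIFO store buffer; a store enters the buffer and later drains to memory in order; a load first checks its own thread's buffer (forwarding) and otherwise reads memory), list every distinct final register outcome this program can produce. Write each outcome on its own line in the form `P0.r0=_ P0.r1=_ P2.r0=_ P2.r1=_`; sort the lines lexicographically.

outcome vector order: (P0.r0,P0.r1,P2.r0,P2.r1)
|TSO outcomes| = 9

P0.r0=0 P0.r1=0 P2.r0=0 P2.r1=0
P0.r0=0 P0.r1=0 P2.r0=0 P2.r1=1
P0.r0=0 P0.r1=0 P2.r0=1 P2.r1=1
P0.r0=0 P0.r1=1 P2.r0=0 P2.r1=0
P0.r0=0 P0.r1=1 P2.r0=0 P2.r1=1
P0.r0=0 P0.r1=1 P2.r0=1 P2.r1=1
P0.r0=1 P0.r1=1 P2.r0=0 P2.r1=0
P0.r0=1 P0.r1=1 P2.r0=0 P2.r1=1
P0.r0=1 P0.r1=1 P2.r0=1 P2.r1=1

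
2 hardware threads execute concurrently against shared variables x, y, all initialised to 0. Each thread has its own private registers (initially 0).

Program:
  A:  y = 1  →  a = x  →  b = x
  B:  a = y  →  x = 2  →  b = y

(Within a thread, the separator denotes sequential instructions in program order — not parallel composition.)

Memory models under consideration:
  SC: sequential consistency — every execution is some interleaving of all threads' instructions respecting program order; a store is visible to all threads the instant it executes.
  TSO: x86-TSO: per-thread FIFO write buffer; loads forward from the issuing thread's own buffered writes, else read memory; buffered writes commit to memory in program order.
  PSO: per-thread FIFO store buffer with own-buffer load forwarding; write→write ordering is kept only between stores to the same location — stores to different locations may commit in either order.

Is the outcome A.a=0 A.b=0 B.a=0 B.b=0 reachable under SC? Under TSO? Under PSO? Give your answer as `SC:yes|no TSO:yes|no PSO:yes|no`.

SC:no TSO:yes PSO:yes

outcome vector order: (A.a,A.b,B.a,B.b)
SC: 7 outcomes — {(0,0,0,1) (0,0,1,1) (0,2,0,1) (0,2,1,1) (2,2,0,0) (2,2,0,1) (2,2,1,1)}
TSO: 9 outcomes — {(0,0,0,0) (0,0,0,1) (0,0,1,1) (0,2,0,0) (0,2,0,1) (0,2,1,1) (2,2,0,0) (2,2,0,1) (2,2,1,1)}
PSO: 9 outcomes — {(0,0,0,0) (0,0,0,1) (0,0,1,1) (0,2,0,0) (0,2,0,1) (0,2,1,1) (2,2,0,0) (2,2,0,1) (2,2,1,1)}
target (0,0,0,0) ∈ {TSO,PSO}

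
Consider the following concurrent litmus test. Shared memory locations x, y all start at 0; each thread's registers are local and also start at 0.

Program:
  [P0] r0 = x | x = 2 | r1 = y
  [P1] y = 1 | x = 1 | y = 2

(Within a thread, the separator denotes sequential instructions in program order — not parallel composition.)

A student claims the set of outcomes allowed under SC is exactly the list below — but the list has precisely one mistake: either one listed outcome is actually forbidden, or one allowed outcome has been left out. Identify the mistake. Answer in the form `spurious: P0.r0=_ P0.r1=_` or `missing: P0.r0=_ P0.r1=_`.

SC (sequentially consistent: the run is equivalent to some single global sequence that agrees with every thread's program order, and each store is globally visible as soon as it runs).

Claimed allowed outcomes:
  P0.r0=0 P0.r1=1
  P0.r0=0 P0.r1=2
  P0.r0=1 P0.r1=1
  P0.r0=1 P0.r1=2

outcome vector order: (P0.r0,P0.r1)
SC: 5 outcomes — {(0,0); (0,1); (0,2); (1,1); (1,2)}
SC∖claimed = {(0,0)}

missing: P0.r0=0 P0.r1=0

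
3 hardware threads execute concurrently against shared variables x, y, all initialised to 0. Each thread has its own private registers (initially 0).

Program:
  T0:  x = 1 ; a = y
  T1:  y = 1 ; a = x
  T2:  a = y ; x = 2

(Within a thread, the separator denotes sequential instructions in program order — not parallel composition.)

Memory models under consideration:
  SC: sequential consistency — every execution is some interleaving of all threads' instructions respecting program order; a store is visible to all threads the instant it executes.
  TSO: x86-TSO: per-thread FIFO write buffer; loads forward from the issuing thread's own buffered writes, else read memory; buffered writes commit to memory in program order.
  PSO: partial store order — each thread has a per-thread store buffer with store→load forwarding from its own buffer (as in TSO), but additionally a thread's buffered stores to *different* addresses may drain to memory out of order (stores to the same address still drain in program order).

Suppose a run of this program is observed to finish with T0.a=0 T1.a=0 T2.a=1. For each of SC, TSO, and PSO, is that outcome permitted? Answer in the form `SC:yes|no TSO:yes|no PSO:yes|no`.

outcome vector order: (T0.a,T1.a,T2.a)
[SC] allowed = {<0 1 0>; <0 1 1>; <0 2 0>; <0 2 1>; <1 0 0>; <1 0 1>; <1 1 0>; <1 1 1>; <1 2 0>; <1 2 1>}
[TSO] allowed = {<0 0 0>; <0 0 1>; <0 1 0>; <0 1 1>; <0 2 0>; <0 2 1>; <1 0 0>; <1 0 1>; <1 1 0>; <1 1 1>; <1 2 0>; <1 2 1>}
[PSO] allowed = {<0 0 0>; <0 0 1>; <0 1 0>; <0 1 1>; <0 2 0>; <0 2 1>; <1 0 0>; <1 0 1>; <1 1 0>; <1 1 1>; <1 2 0>; <1 2 1>}
target <0 0 1> ∈ {TSO,PSO}

SC:no TSO:yes PSO:yes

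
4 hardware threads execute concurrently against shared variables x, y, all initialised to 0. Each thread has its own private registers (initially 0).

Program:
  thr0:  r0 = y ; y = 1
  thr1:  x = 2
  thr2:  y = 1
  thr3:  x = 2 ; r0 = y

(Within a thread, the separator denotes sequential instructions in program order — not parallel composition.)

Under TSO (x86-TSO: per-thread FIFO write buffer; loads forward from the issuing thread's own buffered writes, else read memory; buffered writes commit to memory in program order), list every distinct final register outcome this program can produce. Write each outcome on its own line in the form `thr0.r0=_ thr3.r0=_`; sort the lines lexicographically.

thr0.r0=0 thr3.r0=0
thr0.r0=0 thr3.r0=1
thr0.r0=1 thr3.r0=0
thr0.r0=1 thr3.r0=1

outcome vector order: (thr0.r0,thr3.r0)
|TSO outcomes| = 4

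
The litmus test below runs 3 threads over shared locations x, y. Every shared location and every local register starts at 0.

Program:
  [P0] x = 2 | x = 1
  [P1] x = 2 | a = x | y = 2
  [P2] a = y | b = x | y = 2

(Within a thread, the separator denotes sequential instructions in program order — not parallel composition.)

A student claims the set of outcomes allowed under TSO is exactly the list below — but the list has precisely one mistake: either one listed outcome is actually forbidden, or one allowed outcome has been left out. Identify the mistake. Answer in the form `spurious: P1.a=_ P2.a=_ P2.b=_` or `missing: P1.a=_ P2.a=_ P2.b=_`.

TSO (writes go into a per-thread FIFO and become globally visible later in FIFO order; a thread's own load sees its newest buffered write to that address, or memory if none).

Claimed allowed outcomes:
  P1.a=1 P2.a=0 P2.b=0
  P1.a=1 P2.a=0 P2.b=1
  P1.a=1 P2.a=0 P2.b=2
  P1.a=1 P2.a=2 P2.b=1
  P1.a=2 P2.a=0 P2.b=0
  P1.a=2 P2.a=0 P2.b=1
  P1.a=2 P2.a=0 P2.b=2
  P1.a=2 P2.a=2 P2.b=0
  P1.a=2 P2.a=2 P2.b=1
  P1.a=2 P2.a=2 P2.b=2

outcome vector order: (P1.a,P2.a,P2.b)
under TSO → 100, 101, 102, 121, 200, 201, 202, 221, 222
claimed∖TSO = {220}

spurious: P1.a=2 P2.a=2 P2.b=0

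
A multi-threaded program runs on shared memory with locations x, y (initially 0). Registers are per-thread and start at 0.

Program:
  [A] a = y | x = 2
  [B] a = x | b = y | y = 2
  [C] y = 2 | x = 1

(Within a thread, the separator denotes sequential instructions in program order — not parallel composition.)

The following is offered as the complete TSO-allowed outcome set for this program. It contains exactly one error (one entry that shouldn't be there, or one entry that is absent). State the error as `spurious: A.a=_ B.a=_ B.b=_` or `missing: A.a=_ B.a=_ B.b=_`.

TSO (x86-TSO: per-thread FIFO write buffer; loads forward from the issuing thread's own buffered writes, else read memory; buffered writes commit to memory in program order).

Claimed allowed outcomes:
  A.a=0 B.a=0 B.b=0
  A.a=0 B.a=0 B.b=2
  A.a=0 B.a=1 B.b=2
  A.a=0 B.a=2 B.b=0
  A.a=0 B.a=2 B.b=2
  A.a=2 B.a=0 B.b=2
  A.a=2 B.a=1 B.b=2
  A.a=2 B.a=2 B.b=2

outcome vector order: (A.a,B.a,B.b)
TSO: 9 outcomes — {0/0/0 0/0/2 0/1/2 0/2/0 0/2/2 2/0/0 2/0/2 2/1/2 2/2/2}
TSO∖claimed = {2/0/0}

missing: A.a=2 B.a=0 B.b=0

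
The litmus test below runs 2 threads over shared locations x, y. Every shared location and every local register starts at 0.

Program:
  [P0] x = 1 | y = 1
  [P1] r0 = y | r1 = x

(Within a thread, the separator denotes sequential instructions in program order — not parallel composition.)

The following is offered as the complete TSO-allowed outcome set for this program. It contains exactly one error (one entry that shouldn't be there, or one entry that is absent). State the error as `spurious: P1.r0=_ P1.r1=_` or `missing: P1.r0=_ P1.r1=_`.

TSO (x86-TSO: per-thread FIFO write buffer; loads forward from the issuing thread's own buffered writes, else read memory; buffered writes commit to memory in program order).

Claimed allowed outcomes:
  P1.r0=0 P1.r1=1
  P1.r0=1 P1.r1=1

missing: P1.r0=0 P1.r1=0

outcome vector order: (P1.r0,P1.r1)
TSO (3): 0/0; 0/1; 1/1
TSO∖claimed = {0/0}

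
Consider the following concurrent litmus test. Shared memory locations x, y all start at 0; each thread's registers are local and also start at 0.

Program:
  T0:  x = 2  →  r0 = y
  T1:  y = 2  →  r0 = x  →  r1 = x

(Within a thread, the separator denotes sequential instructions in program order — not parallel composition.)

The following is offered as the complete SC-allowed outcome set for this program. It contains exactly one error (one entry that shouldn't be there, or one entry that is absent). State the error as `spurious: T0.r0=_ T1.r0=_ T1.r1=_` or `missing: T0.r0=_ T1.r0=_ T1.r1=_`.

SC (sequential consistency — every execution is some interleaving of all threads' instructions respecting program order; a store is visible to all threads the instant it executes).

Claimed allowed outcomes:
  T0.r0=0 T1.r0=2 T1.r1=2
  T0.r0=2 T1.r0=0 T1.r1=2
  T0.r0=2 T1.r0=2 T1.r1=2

outcome vector order: (T0.r0,T1.r0,T1.r1)
SC (4): (0,2,2), (2,0,0), (2,0,2), (2,2,2)
SC∖claimed = {(2,0,0)}

missing: T0.r0=2 T1.r0=0 T1.r1=0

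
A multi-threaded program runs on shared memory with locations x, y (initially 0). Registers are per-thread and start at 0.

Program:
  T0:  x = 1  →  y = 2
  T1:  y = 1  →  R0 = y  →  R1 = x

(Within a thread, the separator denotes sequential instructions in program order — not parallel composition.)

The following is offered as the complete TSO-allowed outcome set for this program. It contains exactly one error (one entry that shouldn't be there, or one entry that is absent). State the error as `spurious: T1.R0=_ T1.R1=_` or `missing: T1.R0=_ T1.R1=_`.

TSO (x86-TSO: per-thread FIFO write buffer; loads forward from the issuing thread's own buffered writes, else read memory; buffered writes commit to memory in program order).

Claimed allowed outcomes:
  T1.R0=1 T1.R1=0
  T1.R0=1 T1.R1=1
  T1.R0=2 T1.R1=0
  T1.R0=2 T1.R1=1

outcome vector order: (T1.R0,T1.R1)
[TSO] allowed = {1/0, 1/1, 2/1}
claimed∖TSO = {2/0}

spurious: T1.R0=2 T1.R1=0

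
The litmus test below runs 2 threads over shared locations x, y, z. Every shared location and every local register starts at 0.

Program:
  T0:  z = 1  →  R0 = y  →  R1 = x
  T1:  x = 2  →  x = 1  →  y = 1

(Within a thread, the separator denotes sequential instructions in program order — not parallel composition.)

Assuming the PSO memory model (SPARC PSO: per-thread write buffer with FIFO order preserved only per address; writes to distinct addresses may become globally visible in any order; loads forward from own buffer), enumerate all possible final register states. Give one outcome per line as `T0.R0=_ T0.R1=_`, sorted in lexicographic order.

T0.R0=0 T0.R1=0
T0.R0=0 T0.R1=1
T0.R0=0 T0.R1=2
T0.R0=1 T0.R1=0
T0.R0=1 T0.R1=1
T0.R0=1 T0.R1=2

outcome vector order: (T0.R0,T0.R1)
|PSO outcomes| = 6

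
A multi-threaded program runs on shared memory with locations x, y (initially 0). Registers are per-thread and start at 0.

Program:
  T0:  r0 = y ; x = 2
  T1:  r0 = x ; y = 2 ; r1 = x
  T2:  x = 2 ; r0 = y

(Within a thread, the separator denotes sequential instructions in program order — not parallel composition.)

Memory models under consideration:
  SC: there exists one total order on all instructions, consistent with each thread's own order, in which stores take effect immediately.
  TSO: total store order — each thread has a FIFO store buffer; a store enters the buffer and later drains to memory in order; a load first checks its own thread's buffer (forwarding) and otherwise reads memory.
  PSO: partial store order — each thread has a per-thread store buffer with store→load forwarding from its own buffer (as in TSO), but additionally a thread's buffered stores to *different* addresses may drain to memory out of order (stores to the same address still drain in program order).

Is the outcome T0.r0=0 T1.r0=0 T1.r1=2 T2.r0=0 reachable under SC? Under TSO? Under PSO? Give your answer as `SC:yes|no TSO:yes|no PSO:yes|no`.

outcome vector order: (T0.r0,T1.r0,T1.r1,T2.r0)
SC (10): 0/0/0/2 0/0/2/0 0/0/2/2 0/2/2/0 0/2/2/2 2/0/0/2 2/0/2/0 2/0/2/2 2/2/2/0 2/2/2/2
TSO (12): 0/0/0/0 0/0/0/2 0/0/2/0 0/0/2/2 0/2/2/0 0/2/2/2 2/0/0/0 2/0/0/2 2/0/2/0 2/0/2/2 2/2/2/0 2/2/2/2
PSO (12): 0/0/0/0 0/0/0/2 0/0/2/0 0/0/2/2 0/2/2/0 0/2/2/2 2/0/0/0 2/0/0/2 2/0/2/0 2/0/2/2 2/2/2/0 2/2/2/2
target 0/0/2/0 ∈ {SC,TSO,PSO}

SC:yes TSO:yes PSO:yes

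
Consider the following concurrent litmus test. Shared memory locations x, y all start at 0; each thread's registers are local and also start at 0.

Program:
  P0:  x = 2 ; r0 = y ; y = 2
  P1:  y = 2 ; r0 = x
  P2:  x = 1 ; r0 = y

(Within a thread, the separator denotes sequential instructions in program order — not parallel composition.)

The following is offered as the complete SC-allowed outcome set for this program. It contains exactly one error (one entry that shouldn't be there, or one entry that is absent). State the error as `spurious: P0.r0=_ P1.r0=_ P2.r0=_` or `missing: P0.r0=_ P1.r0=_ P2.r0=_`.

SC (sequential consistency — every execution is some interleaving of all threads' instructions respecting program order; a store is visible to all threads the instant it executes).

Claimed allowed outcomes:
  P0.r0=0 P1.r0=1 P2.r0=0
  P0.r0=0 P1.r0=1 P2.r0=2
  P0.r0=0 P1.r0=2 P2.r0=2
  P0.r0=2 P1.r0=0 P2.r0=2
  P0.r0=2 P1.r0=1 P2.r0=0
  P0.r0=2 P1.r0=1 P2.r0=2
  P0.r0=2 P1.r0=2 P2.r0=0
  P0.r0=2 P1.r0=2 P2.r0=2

outcome vector order: (P0.r0,P1.r0,P2.r0)
SC (9): 0/1/0, 0/1/2, 0/2/0, 0/2/2, 2/0/2, 2/1/0, 2/1/2, 2/2/0, 2/2/2
SC∖claimed = {0/2/0}

missing: P0.r0=0 P1.r0=2 P2.r0=0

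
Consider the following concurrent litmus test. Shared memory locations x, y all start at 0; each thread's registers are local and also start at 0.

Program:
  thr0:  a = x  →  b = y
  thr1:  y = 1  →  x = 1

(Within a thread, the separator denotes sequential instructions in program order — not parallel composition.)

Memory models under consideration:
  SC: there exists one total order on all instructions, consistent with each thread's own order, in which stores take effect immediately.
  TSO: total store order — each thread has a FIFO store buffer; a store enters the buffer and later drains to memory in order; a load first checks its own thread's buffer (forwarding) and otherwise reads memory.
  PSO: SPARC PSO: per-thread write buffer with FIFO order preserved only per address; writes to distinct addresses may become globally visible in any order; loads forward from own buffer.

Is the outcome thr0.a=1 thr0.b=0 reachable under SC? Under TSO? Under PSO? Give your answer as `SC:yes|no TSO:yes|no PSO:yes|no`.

SC:no TSO:no PSO:yes

outcome vector order: (thr0.a,thr0.b)
SC (3): <0 0>, <0 1>, <1 1>
TSO (3): <0 0>, <0 1>, <1 1>
PSO (4): <0 0>, <0 1>, <1 0>, <1 1>
target <1 0> ∈ {PSO}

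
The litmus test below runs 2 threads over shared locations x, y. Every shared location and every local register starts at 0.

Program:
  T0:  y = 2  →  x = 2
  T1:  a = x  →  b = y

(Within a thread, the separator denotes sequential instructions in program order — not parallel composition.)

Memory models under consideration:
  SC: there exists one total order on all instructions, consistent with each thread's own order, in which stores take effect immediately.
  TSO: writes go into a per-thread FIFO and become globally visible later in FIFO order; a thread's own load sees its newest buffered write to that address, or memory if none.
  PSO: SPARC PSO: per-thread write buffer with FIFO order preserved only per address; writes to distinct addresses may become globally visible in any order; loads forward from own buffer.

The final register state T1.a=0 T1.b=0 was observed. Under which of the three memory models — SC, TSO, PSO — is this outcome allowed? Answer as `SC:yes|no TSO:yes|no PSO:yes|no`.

outcome vector order: (T1.a,T1.b)
under SC → 0/0, 0/2, 2/2
under TSO → 0/0, 0/2, 2/2
under PSO → 0/0, 0/2, 2/0, 2/2
target 0/0 ∈ {SC,TSO,PSO}

SC:yes TSO:yes PSO:yes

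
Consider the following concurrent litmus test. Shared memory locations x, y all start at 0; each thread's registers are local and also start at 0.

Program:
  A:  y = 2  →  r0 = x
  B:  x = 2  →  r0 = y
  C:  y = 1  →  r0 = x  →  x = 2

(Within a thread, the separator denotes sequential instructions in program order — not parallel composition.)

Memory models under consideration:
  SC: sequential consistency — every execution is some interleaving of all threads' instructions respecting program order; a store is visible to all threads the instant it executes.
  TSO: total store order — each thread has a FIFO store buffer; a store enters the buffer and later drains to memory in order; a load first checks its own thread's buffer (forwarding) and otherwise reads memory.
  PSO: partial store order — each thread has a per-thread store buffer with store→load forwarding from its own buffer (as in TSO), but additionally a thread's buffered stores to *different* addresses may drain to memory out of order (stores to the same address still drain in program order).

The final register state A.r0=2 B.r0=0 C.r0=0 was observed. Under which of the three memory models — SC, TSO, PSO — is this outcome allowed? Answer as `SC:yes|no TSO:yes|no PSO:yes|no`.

SC:no TSO:yes PSO:yes

outcome vector order: (A.r0,B.r0,C.r0)
under SC → 010, 012, 020, 022, 202, 210, 212, 220, 222
under TSO → 000, 002, 010, 012, 020, 022, 200, 202, 210, 212, 220, 222
under PSO → 000, 002, 010, 012, 020, 022, 200, 202, 210, 212, 220, 222
target 200 ∈ {TSO,PSO}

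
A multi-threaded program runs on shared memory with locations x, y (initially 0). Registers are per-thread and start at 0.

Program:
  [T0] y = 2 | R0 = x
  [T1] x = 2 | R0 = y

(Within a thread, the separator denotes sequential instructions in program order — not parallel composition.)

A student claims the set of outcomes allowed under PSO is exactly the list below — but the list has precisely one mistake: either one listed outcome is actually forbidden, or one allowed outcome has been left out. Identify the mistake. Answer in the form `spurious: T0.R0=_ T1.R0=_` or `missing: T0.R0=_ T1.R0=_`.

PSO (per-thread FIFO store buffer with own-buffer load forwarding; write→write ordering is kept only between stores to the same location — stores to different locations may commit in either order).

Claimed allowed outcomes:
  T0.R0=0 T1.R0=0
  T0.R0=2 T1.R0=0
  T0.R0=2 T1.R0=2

missing: T0.R0=0 T1.R0=2

outcome vector order: (T0.R0,T1.R0)
[PSO] allowed = {0/0; 0/2; 2/0; 2/2}
PSO∖claimed = {0/2}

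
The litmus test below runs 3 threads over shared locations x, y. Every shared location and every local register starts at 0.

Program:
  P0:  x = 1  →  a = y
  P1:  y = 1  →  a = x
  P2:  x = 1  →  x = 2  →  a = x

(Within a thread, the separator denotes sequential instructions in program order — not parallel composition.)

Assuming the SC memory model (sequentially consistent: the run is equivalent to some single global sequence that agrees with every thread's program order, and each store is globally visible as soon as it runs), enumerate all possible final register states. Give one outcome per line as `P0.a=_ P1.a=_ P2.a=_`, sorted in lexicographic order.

outcome vector order: (P0.a,P1.a,P2.a)
|SC outcomes| = 9

P0.a=0 P1.a=1 P2.a=1
P0.a=0 P1.a=1 P2.a=2
P0.a=0 P1.a=2 P2.a=2
P0.a=1 P1.a=0 P2.a=1
P0.a=1 P1.a=0 P2.a=2
P0.a=1 P1.a=1 P2.a=1
P0.a=1 P1.a=1 P2.a=2
P0.a=1 P1.a=2 P2.a=1
P0.a=1 P1.a=2 P2.a=2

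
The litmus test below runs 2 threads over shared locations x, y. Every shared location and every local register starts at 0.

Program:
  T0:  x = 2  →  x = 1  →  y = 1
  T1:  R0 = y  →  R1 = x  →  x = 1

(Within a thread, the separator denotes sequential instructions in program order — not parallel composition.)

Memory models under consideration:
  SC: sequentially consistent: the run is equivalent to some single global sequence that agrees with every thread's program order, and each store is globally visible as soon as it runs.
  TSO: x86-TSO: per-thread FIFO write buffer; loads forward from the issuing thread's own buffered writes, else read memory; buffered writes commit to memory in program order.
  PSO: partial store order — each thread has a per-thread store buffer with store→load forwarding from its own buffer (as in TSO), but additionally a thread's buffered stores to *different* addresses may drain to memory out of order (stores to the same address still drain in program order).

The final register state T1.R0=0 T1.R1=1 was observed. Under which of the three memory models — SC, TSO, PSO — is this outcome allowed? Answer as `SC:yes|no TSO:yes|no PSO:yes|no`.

SC:yes TSO:yes PSO:yes

outcome vector order: (T1.R0,T1.R1)
under SC → 0/0 0/1 0/2 1/1
under TSO → 0/0 0/1 0/2 1/1
under PSO → 0/0 0/1 0/2 1/0 1/1 1/2
target 0/1 ∈ {SC,TSO,PSO}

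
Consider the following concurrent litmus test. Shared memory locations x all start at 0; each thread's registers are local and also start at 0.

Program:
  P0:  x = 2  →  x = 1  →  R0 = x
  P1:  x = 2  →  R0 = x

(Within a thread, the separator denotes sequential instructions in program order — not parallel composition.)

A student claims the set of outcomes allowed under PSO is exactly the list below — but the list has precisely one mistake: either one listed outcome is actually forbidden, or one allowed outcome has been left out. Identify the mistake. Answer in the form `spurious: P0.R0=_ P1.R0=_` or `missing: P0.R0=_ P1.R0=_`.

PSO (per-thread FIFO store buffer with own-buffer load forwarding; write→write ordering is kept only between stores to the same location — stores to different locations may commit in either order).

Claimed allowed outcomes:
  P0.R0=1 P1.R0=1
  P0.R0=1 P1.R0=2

outcome vector order: (P0.R0,P1.R0)
PSO (3): 11, 12, 22
PSO∖claimed = {22}

missing: P0.R0=2 P1.R0=2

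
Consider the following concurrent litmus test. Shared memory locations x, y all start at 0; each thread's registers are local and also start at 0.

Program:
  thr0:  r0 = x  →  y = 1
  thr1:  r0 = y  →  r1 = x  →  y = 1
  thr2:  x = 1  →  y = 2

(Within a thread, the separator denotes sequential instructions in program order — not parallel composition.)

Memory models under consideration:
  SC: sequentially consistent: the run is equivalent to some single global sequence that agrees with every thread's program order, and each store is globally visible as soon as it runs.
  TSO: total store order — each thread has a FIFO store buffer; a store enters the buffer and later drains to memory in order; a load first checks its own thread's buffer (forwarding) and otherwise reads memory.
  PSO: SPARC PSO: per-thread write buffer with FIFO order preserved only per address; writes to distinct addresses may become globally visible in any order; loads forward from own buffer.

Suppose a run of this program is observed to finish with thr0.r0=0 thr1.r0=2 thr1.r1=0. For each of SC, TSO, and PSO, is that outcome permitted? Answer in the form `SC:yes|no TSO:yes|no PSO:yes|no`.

SC:no TSO:no PSO:yes

outcome vector order: (thr0.r0,thr1.r0,thr1.r1)
SC: 9 outcomes — {(0,0,0), (0,0,1), (0,1,0), (0,1,1), (0,2,1), (1,0,0), (1,0,1), (1,1,1), (1,2,1)}
TSO: 9 outcomes — {(0,0,0), (0,0,1), (0,1,0), (0,1,1), (0,2,1), (1,0,0), (1,0,1), (1,1,1), (1,2,1)}
PSO: 11 outcomes — {(0,0,0), (0,0,1), (0,1,0), (0,1,1), (0,2,0), (0,2,1), (1,0,0), (1,0,1), (1,1,1), (1,2,0), (1,2,1)}
target (0,2,0) ∈ {PSO}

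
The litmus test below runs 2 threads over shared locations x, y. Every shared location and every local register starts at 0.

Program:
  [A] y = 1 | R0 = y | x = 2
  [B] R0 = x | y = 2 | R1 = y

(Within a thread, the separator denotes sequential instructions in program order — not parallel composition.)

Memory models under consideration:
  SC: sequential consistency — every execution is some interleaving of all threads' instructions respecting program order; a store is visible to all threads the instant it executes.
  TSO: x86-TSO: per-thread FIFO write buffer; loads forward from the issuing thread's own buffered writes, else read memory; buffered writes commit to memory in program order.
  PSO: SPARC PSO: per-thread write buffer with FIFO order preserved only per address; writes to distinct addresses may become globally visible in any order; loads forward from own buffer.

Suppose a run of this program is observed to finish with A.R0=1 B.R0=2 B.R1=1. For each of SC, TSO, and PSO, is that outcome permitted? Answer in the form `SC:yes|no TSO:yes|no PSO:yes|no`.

SC:no TSO:no PSO:yes

outcome vector order: (A.R0,B.R0,B.R1)
under SC → 1/0/1; 1/0/2; 1/2/2; 2/0/2
under TSO → 1/0/1; 1/0/2; 1/2/2; 2/0/2
under PSO → 1/0/1; 1/0/2; 1/2/1; 1/2/2; 2/0/2
target 1/2/1 ∈ {PSO}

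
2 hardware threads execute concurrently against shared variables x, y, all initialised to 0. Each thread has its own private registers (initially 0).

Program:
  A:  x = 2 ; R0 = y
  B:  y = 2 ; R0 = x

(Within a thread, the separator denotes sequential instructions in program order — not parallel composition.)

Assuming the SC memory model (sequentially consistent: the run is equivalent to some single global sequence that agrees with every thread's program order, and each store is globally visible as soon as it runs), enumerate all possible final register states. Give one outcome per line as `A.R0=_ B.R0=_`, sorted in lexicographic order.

A.R0=0 B.R0=2
A.R0=2 B.R0=0
A.R0=2 B.R0=2

outcome vector order: (A.R0,B.R0)
|SC outcomes| = 3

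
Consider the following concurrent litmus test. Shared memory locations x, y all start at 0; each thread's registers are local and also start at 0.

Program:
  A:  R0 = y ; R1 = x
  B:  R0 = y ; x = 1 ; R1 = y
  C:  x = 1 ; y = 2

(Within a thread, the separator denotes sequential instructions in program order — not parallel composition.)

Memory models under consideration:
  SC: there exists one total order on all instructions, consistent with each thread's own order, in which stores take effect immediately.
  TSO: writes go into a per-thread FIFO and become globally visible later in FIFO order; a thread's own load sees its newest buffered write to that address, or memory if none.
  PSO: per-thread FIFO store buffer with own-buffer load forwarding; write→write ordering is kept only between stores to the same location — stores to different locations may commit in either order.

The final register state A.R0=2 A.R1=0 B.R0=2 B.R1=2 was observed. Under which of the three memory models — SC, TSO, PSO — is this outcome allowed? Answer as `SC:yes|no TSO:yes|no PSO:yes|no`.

SC:no TSO:no PSO:yes

outcome vector order: (A.R0,A.R1,B.R0,B.R1)
SC (9): 0/0/0/0, 0/0/0/2, 0/0/2/2, 0/1/0/0, 0/1/0/2, 0/1/2/2, 2/1/0/0, 2/1/0/2, 2/1/2/2
TSO (9): 0/0/0/0, 0/0/0/2, 0/0/2/2, 0/1/0/0, 0/1/0/2, 0/1/2/2, 2/1/0/0, 2/1/0/2, 2/1/2/2
PSO (12): 0/0/0/0, 0/0/0/2, 0/0/2/2, 0/1/0/0, 0/1/0/2, 0/1/2/2, 2/0/0/0, 2/0/0/2, 2/0/2/2, 2/1/0/0, 2/1/0/2, 2/1/2/2
target 2/0/2/2 ∈ {PSO}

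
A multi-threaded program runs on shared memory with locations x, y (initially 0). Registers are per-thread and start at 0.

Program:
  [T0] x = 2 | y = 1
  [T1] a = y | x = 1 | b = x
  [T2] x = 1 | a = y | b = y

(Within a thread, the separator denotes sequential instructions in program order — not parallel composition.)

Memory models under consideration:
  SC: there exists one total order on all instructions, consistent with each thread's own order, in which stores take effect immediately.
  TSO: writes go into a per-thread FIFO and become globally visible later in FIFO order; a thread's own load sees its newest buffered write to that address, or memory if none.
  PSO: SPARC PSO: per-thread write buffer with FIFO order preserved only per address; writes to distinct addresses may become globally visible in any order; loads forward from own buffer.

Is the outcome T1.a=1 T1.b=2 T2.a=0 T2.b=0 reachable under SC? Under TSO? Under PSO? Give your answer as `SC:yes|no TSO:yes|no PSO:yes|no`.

outcome vector order: (T1.a,T1.b,T2.a,T2.b)
SC: 9 outcomes — {(0,1,0,0), (0,1,0,1), (0,1,1,1), (0,2,0,0), (0,2,0,1), (0,2,1,1), (1,1,0,0), (1,1,0,1), (1,1,1,1)}
TSO: 9 outcomes — {(0,1,0,0), (0,1,0,1), (0,1,1,1), (0,2,0,0), (0,2,0,1), (0,2,1,1), (1,1,0,0), (1,1,0,1), (1,1,1,1)}
PSO: 12 outcomes — {(0,1,0,0), (0,1,0,1), (0,1,1,1), (0,2,0,0), (0,2,0,1), (0,2,1,1), (1,1,0,0), (1,1,0,1), (1,1,1,1), (1,2,0,0), (1,2,0,1), (1,2,1,1)}
target (1,2,0,0) ∈ {PSO}

SC:no TSO:no PSO:yes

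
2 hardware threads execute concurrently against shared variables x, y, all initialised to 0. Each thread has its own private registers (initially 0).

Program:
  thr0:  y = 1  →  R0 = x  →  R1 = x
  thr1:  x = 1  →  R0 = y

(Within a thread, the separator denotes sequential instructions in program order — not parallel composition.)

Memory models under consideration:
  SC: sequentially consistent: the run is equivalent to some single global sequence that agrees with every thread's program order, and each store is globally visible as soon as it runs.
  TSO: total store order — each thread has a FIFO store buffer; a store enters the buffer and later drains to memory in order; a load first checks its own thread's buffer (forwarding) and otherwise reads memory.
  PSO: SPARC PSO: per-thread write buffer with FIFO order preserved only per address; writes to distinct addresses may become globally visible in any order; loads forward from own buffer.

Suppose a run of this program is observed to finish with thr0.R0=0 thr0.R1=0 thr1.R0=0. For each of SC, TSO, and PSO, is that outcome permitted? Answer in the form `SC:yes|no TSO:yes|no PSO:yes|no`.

outcome vector order: (thr0.R0,thr0.R1,thr1.R0)
SC (4): 001; 011; 110; 111
TSO (6): 000; 001; 010; 011; 110; 111
PSO (6): 000; 001; 010; 011; 110; 111
target 000 ∈ {TSO,PSO}

SC:no TSO:yes PSO:yes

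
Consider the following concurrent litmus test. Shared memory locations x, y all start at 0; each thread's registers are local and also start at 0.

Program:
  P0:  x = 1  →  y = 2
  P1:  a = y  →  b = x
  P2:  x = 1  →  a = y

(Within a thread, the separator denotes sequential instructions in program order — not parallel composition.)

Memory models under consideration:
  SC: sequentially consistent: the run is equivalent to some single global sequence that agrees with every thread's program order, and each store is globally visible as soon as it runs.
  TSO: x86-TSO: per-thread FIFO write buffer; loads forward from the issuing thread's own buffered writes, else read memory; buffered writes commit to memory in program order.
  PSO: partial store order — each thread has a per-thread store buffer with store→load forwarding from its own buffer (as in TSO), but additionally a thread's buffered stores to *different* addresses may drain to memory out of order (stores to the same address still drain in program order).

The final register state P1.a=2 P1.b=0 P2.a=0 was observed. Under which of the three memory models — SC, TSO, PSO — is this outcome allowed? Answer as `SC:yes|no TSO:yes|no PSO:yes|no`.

SC:no TSO:no PSO:yes

outcome vector order: (P1.a,P1.b,P2.a)
under SC → (0,0,0); (0,0,2); (0,1,0); (0,1,2); (2,1,0); (2,1,2)
under TSO → (0,0,0); (0,0,2); (0,1,0); (0,1,2); (2,1,0); (2,1,2)
under PSO → (0,0,0); (0,0,2); (0,1,0); (0,1,2); (2,0,0); (2,0,2); (2,1,0); (2,1,2)
target (2,0,0) ∈ {PSO}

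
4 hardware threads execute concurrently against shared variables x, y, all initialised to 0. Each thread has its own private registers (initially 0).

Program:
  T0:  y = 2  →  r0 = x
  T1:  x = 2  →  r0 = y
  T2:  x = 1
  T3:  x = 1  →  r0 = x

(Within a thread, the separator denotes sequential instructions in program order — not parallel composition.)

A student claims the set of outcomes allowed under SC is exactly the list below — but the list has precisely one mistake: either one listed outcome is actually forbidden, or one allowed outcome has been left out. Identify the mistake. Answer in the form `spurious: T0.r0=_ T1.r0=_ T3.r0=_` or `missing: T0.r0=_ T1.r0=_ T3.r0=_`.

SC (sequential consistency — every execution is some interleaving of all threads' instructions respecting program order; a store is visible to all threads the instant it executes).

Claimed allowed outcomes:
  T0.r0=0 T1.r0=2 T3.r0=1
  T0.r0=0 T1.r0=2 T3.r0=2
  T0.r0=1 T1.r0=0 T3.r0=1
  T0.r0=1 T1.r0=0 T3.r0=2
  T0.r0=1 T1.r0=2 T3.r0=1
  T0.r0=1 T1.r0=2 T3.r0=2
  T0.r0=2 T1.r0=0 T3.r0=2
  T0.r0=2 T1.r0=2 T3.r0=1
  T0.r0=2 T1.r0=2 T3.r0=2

outcome vector order: (T0.r0,T1.r0,T3.r0)
SC: 10 outcomes — {021, 022, 101, 102, 121, 122, 201, 202, 221, 222}
SC∖claimed = {201}

missing: T0.r0=2 T1.r0=0 T3.r0=1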